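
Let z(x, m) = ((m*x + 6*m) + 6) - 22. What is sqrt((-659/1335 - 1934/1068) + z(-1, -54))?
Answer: I*sqrt(228365990)/890 ≈ 16.98*I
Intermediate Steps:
z(x, m) = -16 + 6*m + m*x (z(x, m) = ((6*m + m*x) + 6) - 22 = (6 + 6*m + m*x) - 22 = -16 + 6*m + m*x)
sqrt((-659/1335 - 1934/1068) + z(-1, -54)) = sqrt((-659/1335 - 1934/1068) + (-16 + 6*(-54) - 54*(-1))) = sqrt((-659*1/1335 - 1934*1/1068) + (-16 - 324 + 54)) = sqrt((-659/1335 - 967/534) - 286) = sqrt(-2051/890 - 286) = sqrt(-256591/890) = I*sqrt(228365990)/890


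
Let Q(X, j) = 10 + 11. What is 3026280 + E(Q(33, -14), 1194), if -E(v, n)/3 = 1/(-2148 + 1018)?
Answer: 3419696403/1130 ≈ 3.0263e+6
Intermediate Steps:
Q(X, j) = 21
E(v, n) = 3/1130 (E(v, n) = -3/(-2148 + 1018) = -3/(-1130) = -3*(-1/1130) = 3/1130)
3026280 + E(Q(33, -14), 1194) = 3026280 + 3/1130 = 3419696403/1130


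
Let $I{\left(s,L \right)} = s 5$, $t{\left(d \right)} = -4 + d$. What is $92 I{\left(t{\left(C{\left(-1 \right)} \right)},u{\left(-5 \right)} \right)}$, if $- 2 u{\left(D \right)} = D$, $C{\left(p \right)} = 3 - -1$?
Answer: $0$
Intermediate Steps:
$C{\left(p \right)} = 4$ ($C{\left(p \right)} = 3 + 1 = 4$)
$u{\left(D \right)} = - \frac{D}{2}$
$I{\left(s,L \right)} = 5 s$
$92 I{\left(t{\left(C{\left(-1 \right)} \right)},u{\left(-5 \right)} \right)} = 92 \cdot 5 \left(-4 + 4\right) = 92 \cdot 5 \cdot 0 = 92 \cdot 0 = 0$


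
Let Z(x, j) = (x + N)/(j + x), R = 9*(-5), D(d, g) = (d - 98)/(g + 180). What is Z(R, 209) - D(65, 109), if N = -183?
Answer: -15120/11849 ≈ -1.2761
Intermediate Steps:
D(d, g) = (-98 + d)/(180 + g)
R = -45
Z(x, j) = (-183 + x)/(j + x) (Z(x, j) = (x - 183)/(j + x) = (-183 + x)/(j + x))
Z(R, 209) - D(65, 109) = (-183 - 45)/(209 - 45) - (-98 + 65)/(180 + 109) = -228/164 - (-33)/289 = (1/164)*(-228) - (-33)/289 = -57/41 - 1*(-33/289) = -57/41 + 33/289 = -15120/11849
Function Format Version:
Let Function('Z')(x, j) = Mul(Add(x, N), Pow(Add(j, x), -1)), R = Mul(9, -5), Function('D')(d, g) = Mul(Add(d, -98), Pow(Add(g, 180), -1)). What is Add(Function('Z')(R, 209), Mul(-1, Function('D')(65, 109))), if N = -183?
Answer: Rational(-15120, 11849) ≈ -1.2761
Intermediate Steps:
Function('D')(d, g) = Mul(Pow(Add(180, g), -1), Add(-98, d)) (Function('D')(d, g) = Mul(Add(-98, d), Pow(Add(180, g), -1)) = Mul(Pow(Add(180, g), -1), Add(-98, d)))
R = -45
Function('Z')(x, j) = Mul(Pow(Add(j, x), -1), Add(-183, x)) (Function('Z')(x, j) = Mul(Add(x, -183), Pow(Add(j, x), -1)) = Mul(Add(-183, x), Pow(Add(j, x), -1)) = Mul(Pow(Add(j, x), -1), Add(-183, x)))
Add(Function('Z')(R, 209), Mul(-1, Function('D')(65, 109))) = Add(Mul(Pow(Add(209, -45), -1), Add(-183, -45)), Mul(-1, Mul(Pow(Add(180, 109), -1), Add(-98, 65)))) = Add(Mul(Pow(164, -1), -228), Mul(-1, Mul(Pow(289, -1), -33))) = Add(Mul(Rational(1, 164), -228), Mul(-1, Mul(Rational(1, 289), -33))) = Add(Rational(-57, 41), Mul(-1, Rational(-33, 289))) = Add(Rational(-57, 41), Rational(33, 289)) = Rational(-15120, 11849)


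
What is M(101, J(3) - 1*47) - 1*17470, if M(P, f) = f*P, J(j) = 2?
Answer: -22015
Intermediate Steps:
M(P, f) = P*f
M(101, J(3) - 1*47) - 1*17470 = 101*(2 - 1*47) - 1*17470 = 101*(2 - 47) - 17470 = 101*(-45) - 17470 = -4545 - 17470 = -22015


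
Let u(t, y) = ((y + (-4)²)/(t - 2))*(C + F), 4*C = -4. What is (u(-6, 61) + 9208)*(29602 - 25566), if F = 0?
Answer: 74404669/2 ≈ 3.7202e+7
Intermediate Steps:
C = -1 (C = (¼)*(-4) = -1)
u(t, y) = -(16 + y)/(-2 + t) (u(t, y) = ((y + (-4)²)/(t - 2))*(-1 + 0) = ((y + 16)/(-2 + t))*(-1) = ((16 + y)/(-2 + t))*(-1) = -(16 + y)/(-2 + t))
(u(-6, 61) + 9208)*(29602 - 25566) = ((-16 - 1*61)/(-2 - 6) + 9208)*(29602 - 25566) = ((-16 - 61)/(-8) + 9208)*4036 = (-⅛*(-77) + 9208)*4036 = (77/8 + 9208)*4036 = (73741/8)*4036 = 74404669/2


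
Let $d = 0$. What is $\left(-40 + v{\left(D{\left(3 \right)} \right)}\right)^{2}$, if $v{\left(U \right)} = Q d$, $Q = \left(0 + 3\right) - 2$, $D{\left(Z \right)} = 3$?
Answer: $1600$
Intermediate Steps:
$Q = 1$ ($Q = 3 - 2 = 1$)
$v{\left(U \right)} = 0$ ($v{\left(U \right)} = 1 \cdot 0 = 0$)
$\left(-40 + v{\left(D{\left(3 \right)} \right)}\right)^{2} = \left(-40 + 0\right)^{2} = \left(-40\right)^{2} = 1600$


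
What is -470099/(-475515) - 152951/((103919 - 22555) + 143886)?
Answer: 6631860997/21421950750 ≈ 0.30958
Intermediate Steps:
-470099/(-475515) - 152951/((103919 - 22555) + 143886) = -470099*(-1/475515) - 152951/(81364 + 143886) = 470099/475515 - 152951/225250 = 6631860997/21421950750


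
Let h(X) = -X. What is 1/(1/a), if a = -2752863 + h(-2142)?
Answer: -2750721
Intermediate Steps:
a = -2750721 (a = -2752863 - 1*(-2142) = -2752863 + 2142 = -2750721)
1/(1/a) = 1/(1/(-2750721)) = 1/(-1/2750721) = -2750721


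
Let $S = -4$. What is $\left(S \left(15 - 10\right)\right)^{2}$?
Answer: $400$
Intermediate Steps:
$\left(S \left(15 - 10\right)\right)^{2} = \left(- 4 \left(15 - 10\right)\right)^{2} = \left(\left(-4\right) 5\right)^{2} = \left(-20\right)^{2} = 400$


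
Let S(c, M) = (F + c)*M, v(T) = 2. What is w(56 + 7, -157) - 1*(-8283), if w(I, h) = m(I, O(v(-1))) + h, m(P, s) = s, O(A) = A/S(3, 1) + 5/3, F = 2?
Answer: 121921/15 ≈ 8128.1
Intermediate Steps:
S(c, M) = M*(2 + c) (S(c, M) = (2 + c)*M = M*(2 + c))
O(A) = 5/3 + A/5 (O(A) = A/((1*(2 + 3))) + 5/3 = A/((1*5)) + 5*(⅓) = A/5 + 5/3 = 5/3 + A/5)
w(I, h) = 31/15 + h (w(I, h) = (5/3 + (⅕)*2) + h = (5/3 + ⅖) + h = 31/15 + h)
w(56 + 7, -157) - 1*(-8283) = (31/15 - 157) - 1*(-8283) = -2324/15 + 8283 = 121921/15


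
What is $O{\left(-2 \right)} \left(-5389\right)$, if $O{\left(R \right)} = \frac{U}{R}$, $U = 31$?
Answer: $\frac{167059}{2} \approx 83530.0$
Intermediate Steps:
$O{\left(R \right)} = \frac{31}{R}$
$O{\left(-2 \right)} \left(-5389\right) = \frac{31}{-2} \left(-5389\right) = 31 \left(- \frac{1}{2}\right) \left(-5389\right) = \left(- \frac{31}{2}\right) \left(-5389\right) = \frac{167059}{2}$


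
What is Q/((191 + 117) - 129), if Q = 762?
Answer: 762/179 ≈ 4.2570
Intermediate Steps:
Q/((191 + 117) - 129) = 762/((191 + 117) - 129) = 762/(308 - 129) = 762/179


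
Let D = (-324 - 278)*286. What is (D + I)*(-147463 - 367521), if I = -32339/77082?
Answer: 7713945593492/87 ≈ 8.8666e+10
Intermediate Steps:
I = -73/174 (I = -32339*1/77082 = -73/174 ≈ -0.41954)
D = -172172 (D = -602*286 = -172172)
(D + I)*(-147463 - 367521) = (-172172 - 73/174)*(-147463 - 367521) = -29958001/174*(-514984) = 7713945593492/87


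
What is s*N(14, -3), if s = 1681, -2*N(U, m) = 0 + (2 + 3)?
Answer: -8405/2 ≈ -4202.5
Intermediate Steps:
N(U, m) = -5/2 (N(U, m) = -(0 + (2 + 3))/2 = -(0 + 5)/2 = -1/2*5 = -5/2)
s*N(14, -3) = 1681*(-5/2) = -8405/2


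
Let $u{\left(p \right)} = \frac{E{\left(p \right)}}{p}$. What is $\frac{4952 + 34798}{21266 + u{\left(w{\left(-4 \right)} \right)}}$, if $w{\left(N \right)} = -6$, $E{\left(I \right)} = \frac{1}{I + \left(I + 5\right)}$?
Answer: $\frac{1669500}{893173} \approx 1.8692$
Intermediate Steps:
$E{\left(I \right)} = \frac{1}{5 + 2 I}$ ($E{\left(I \right)} = \frac{1}{I + \left(5 + I\right)} = \frac{1}{5 + 2 I}$)
$u{\left(p \right)} = \frac{1}{p \left(5 + 2 p\right)}$ ($u{\left(p \right)} = \frac{1}{\left(5 + 2 p\right) p} = \frac{1}{p \left(5 + 2 p\right)}$)
$\frac{4952 + 34798}{21266 + u{\left(w{\left(-4 \right)} \right)}} = \frac{4952 + 34798}{21266 + \frac{1}{\left(-6\right) \left(5 + 2 \left(-6\right)\right)}} = \frac{39750}{21266 - \frac{1}{6 \left(5 - 12\right)}} = \frac{39750}{21266 - \frac{1}{6 \left(-7\right)}} = \frac{39750}{21266 - - \frac{1}{42}} = \frac{39750}{21266 + \frac{1}{42}} = \frac{39750}{\frac{893173}{42}} = 39750 \cdot \frac{42}{893173} = \frac{1669500}{893173}$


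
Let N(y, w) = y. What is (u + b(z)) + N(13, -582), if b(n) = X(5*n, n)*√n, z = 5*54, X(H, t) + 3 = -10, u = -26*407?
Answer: -10569 - 39*√30 ≈ -10783.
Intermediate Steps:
u = -10582
X(H, t) = -13 (X(H, t) = -3 - 10 = -13)
z = 270
b(n) = -13*√n
(u + b(z)) + N(13, -582) = (-10582 - 39*√30) + 13 = -10569 - 39*√30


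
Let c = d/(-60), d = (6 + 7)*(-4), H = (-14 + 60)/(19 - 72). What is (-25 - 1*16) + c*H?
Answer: -33193/795 ≈ -41.752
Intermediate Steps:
H = -46/53 (H = 46/(-53) = 46*(-1/53) = -46/53 ≈ -0.86792)
d = -52 (d = 13*(-4) = -52)
c = 13/15 (c = -52/(-60) = -52*(-1/60) = 13/15 ≈ 0.86667)
(-25 - 1*16) + c*H = (-25 - 1*16) + (13/15)*(-46/53) = (-25 - 16) - 598/795 = -41 - 598/795 = -33193/795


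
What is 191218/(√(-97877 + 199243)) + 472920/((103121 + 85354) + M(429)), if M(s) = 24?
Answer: 157640/62833 + 95609*√101366/50683 ≈ 603.11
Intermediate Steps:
191218/(√(-97877 + 199243)) + 472920/((103121 + 85354) + M(429)) = 191218/(√(-97877 + 199243)) + 472920/((103121 + 85354) + 24) = 191218/(√101366) + 472920/(188475 + 24) = 191218*(√101366/101366) + 472920/188499 = 95609*√101366/50683 + 472920*(1/188499) = 95609*√101366/50683 + 157640/62833 = 157640/62833 + 95609*√101366/50683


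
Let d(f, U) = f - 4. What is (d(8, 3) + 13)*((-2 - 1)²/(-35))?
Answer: -153/35 ≈ -4.3714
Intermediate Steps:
d(f, U) = -4 + f
(d(8, 3) + 13)*((-2 - 1)²/(-35)) = ((-4 + 8) + 13)*((-2 - 1)²/(-35)) = (4 + 13)*((-3)²*(-1/35)) = 17*(9*(-1/35)) = 17*(-9/35) = -153/35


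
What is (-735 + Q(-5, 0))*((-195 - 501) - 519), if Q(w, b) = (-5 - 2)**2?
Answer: 833490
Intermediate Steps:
Q(w, b) = 49 (Q(w, b) = (-7)**2 = 49)
(-735 + Q(-5, 0))*((-195 - 501) - 519) = (-735 + 49)*((-195 - 501) - 519) = -686*(-696 - 519) = -686*(-1215) = 833490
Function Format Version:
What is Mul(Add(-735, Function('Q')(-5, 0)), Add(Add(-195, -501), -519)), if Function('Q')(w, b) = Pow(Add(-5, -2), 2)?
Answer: 833490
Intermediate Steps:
Function('Q')(w, b) = 49 (Function('Q')(w, b) = Pow(-7, 2) = 49)
Mul(Add(-735, Function('Q')(-5, 0)), Add(Add(-195, -501), -519)) = Mul(Add(-735, 49), Add(Add(-195, -501), -519)) = Mul(-686, Add(-696, -519)) = Mul(-686, -1215) = 833490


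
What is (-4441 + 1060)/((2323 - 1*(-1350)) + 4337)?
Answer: -1127/2670 ≈ -0.42210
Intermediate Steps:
(-4441 + 1060)/((2323 - 1*(-1350)) + 4337) = -3381/((2323 + 1350) + 4337) = -3381/(3673 + 4337) = -3381/8010 = -3381*1/8010 = -1127/2670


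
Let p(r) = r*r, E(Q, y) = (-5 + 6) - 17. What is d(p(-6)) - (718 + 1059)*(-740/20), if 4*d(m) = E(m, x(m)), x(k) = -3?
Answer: 65745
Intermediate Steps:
E(Q, y) = -16 (E(Q, y) = 1 - 17 = -16)
p(r) = r²
d(m) = -4 (d(m) = (¼)*(-16) = -4)
d(p(-6)) - (718 + 1059)*(-740/20) = -4 - (718 + 1059)*(-740/20) = -4 - 1777*(-740*1/20) = -4 - 1777*(-37) = -4 - 1*(-65749) = -4 + 65749 = 65745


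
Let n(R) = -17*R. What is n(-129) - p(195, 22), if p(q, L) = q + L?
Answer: 1976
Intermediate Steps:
p(q, L) = L + q
n(-129) - p(195, 22) = -17*(-129) - (22 + 195) = 2193 - 1*217 = 2193 - 217 = 1976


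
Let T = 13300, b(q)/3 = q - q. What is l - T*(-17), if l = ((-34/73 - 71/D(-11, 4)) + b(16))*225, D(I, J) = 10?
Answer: 32762065/146 ≈ 2.2440e+5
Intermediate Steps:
b(q) = 0 (b(q) = 3*(q - q) = 3*0 = 0)
l = -248535/146 (l = ((-34/73 - 71/10) + 0)*225 = (-5523/730 + 0)*225 = -5523/730*225 = -248535/146 ≈ -1702.3)
l - T*(-17) = -248535/146 - 13300*(-17) = -248535/146 - 1*(-226100) = -248535/146 + 226100 = 32762065/146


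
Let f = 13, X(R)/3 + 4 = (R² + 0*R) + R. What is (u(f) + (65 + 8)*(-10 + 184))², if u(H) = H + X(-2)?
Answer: 161518681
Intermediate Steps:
X(R) = -12 + 3*R + 3*R² (X(R) = -12 + 3*((R² + 0*R) + R) = -12 + 3*((R² + 0) + R) = -12 + 3*(R² + R) = -12 + 3*(R + R²) = -12 + (3*R + 3*R²) = -12 + 3*R + 3*R²)
u(H) = -6 + H (u(H) = H + (-12 + 3*(-2) + 3*(-2)²) = H + (-12 - 6 + 3*4) = H + (-12 - 6 + 12) = H - 6 = -6 + H)
(u(f) + (65 + 8)*(-10 + 184))² = ((-6 + 13) + (65 + 8)*(-10 + 184))² = (7 + 73*174)² = (7 + 12702)² = 12709² = 161518681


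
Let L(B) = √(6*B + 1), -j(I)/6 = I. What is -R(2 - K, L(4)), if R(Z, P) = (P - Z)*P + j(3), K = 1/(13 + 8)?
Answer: 58/21 ≈ 2.7619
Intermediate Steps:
K = 1/21 ≈ 0.047619
j(I) = -6*I
L(B) = √(1 + 6*B)
R(Z, P) = -18 + P*(P - Z) (R(Z, P) = (P - Z)*P - 6*3 = P*(P - Z) - 18 = -18 + P*(P - Z))
-R(2 - K, L(4)) = -(-18 + (√(1 + 6*4))² - √(1 + 6*4)*(2 - 1*1/21)) = -(-18 + (√(1 + 24))² - √(1 + 24)*(2 - 1/21)) = -(-18 + (√25)² - 1*√25*41/21) = -(-18 + 5² - 1*5*41/21) = -(-18 + 25 - 205/21) = -1*(-58/21) = 58/21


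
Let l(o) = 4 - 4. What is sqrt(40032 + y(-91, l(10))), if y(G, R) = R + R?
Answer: 12*sqrt(278) ≈ 200.08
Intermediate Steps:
l(o) = 0
y(G, R) = 2*R
sqrt(40032 + y(-91, l(10))) = sqrt(40032 + 2*0) = sqrt(40032 + 0) = sqrt(40032) = 12*sqrt(278)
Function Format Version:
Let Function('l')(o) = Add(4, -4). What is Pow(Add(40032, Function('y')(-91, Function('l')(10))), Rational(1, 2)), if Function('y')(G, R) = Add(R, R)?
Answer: Mul(12, Pow(278, Rational(1, 2))) ≈ 200.08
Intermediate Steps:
Function('l')(o) = 0
Function('y')(G, R) = Mul(2, R)
Pow(Add(40032, Function('y')(-91, Function('l')(10))), Rational(1, 2)) = Pow(Add(40032, Mul(2, 0)), Rational(1, 2)) = Pow(Add(40032, 0), Rational(1, 2)) = Pow(40032, Rational(1, 2)) = Mul(12, Pow(278, Rational(1, 2)))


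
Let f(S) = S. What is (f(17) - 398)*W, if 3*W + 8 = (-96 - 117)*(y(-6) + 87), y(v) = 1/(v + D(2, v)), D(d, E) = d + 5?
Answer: 2381504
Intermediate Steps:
D(d, E) = 5 + d
y(v) = 1/(7 + v) (y(v) = 1/(v + (5 + 2)) = 1/(v + 7) = 1/(7 + v))
W = -18752/3 (W = -8/3 + ((-96 - 117)*(1/(7 - 6) + 87))/3 = -8/3 + (-213*(1/1 + 87))/3 = -8/3 + (-213*(1 + 87))/3 = -8/3 + (-213*88)/3 = -8/3 + (⅓)*(-18744) = -8/3 - 6248 = -18752/3 ≈ -6250.7)
(f(17) - 398)*W = (17 - 398)*(-18752/3) = -381*(-18752/3) = 2381504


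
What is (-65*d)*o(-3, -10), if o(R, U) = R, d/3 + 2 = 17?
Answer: 8775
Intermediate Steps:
d = 45 (d = -6 + 3*17 = -6 + 51 = 45)
(-65*d)*o(-3, -10) = -65*45*(-3) = -2925*(-3) = 8775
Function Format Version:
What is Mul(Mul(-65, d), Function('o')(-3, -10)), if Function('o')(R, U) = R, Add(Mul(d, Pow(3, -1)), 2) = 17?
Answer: 8775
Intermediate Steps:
d = 45 (d = Add(-6, Mul(3, 17)) = Add(-6, 51) = 45)
Mul(Mul(-65, d), Function('o')(-3, -10)) = Mul(Mul(-65, 45), -3) = Mul(-2925, -3) = 8775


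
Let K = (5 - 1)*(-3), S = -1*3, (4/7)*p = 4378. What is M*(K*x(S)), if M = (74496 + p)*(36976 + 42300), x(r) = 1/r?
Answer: 26052471880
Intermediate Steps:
p = 15323/2 (p = (7/4)*4378 = 15323/2 ≈ 7661.5)
S = -3
K = -12 (K = 4*(-3) = -12)
M = 6513117970 (M = (74496 + 15323/2)*(36976 + 42300) = (164315/2)*79276 = 6513117970)
M*(K*x(S)) = 6513117970*(-12/(-3)) = 6513117970*(-12*(-⅓)) = 6513117970*4 = 26052471880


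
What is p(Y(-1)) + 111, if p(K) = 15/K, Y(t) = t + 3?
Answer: 237/2 ≈ 118.50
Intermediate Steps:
Y(t) = 3 + t
p(Y(-1)) + 111 = 15/(3 - 1) + 111 = 15/2 + 111 = 237/2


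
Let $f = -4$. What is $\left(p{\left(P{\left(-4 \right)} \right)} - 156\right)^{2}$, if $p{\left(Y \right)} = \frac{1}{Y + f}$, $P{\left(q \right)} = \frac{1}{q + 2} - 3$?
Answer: $\frac{5484964}{225} \approx 24378.0$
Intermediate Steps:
$P{\left(q \right)} = -3 + \frac{1}{2 + q}$ ($P{\left(q \right)} = \frac{1}{2 + q} - 3 = -3 + \frac{1}{2 + q}$)
$p{\left(Y \right)} = \frac{1}{-4 + Y}$ ($p{\left(Y \right)} = \frac{1}{Y - 4} = \frac{1}{-4 + Y}$)
$\left(p{\left(P{\left(-4 \right)} \right)} - 156\right)^{2} = \left(\frac{1}{-4 + \frac{-5 - -12}{2 - 4}} - 156\right)^{2} = \left(\frac{1}{-4 + \frac{-5 + 12}{-2}} - 156\right)^{2} = \left(\frac{1}{-4 - \frac{7}{2}} - 156\right)^{2} = \left(\frac{1}{- \frac{15}{2}} - 156\right)^{2} = \left(- \frac{2}{15} - 156\right)^{2} = \left(- \frac{2342}{15}\right)^{2} = \frac{5484964}{225}$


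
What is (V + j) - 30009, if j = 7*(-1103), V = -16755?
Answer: -54485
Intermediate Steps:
j = -7721
(V + j) - 30009 = (-16755 - 7721) - 30009 = -24476 - 30009 = -54485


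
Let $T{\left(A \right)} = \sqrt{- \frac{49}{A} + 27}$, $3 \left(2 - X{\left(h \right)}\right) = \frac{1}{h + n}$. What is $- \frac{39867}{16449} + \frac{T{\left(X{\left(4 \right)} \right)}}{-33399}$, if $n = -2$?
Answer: $- \frac{13289}{5483} - \frac{\sqrt{33}}{367389} \approx -2.4237$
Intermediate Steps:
$X{\left(h \right)} = 2 - \frac{1}{3 \left(-2 + h\right)}$ ($X{\left(h \right)} = 2 - \frac{1}{3 \left(h - 2\right)} = 2 - \frac{1}{3 \left(-2 + h\right)}$)
$T{\left(A \right)} = \sqrt{27 - \frac{49}{A}}$
$- \frac{39867}{16449} + \frac{T{\left(X{\left(4 \right)} \right)}}{-33399} = - \frac{39867}{16449} + \frac{\sqrt{27 - \frac{49}{\frac{1}{3} \frac{1}{-2 + 4} \left(-13 + 6 \cdot 4\right)}}}{-33399} = \left(-39867\right) \frac{1}{16449} + \sqrt{27 - \frac{49}{\frac{1}{3} \cdot \frac{1}{2} \left(-13 + 24\right)}} \left(- \frac{1}{33399}\right) = - \frac{13289}{5483} + \sqrt{27 - \frac{49}{\frac{1}{3} \cdot \frac{1}{2} \cdot 11}} \left(- \frac{1}{33399}\right) = - \frac{13289}{5483} + \sqrt{27 - \frac{49}{\frac{11}{6}}} \left(- \frac{1}{33399}\right) = - \frac{13289}{5483} + \sqrt{27 - \frac{294}{11}} \left(- \frac{1}{33399}\right) = - \frac{13289}{5483} + \sqrt{\frac{3}{11}} \left(- \frac{1}{33399}\right) = - \frac{13289}{5483} + \frac{\sqrt{33}}{11} \left(- \frac{1}{33399}\right) = - \frac{13289}{5483} - \frac{\sqrt{33}}{367389}$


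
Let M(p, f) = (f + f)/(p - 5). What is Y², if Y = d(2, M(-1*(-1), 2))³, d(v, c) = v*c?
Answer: 64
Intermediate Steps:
M(p, f) = 2*f/(-5 + p) (M(p, f) = (2*f)/(-5 + p) = 2*f/(-5 + p))
d(v, c) = c*v
Y = -8 (Y = ((2*2/(-5 - 1*(-1)))*2)³ = ((2*2/(-5 + 1))*2)³ = ((2*2/(-4))*2)³ = ((2*2*(-¼))*2)³ = (-1*2)³ = (-2)³ = -8)
Y² = (-8)² = 64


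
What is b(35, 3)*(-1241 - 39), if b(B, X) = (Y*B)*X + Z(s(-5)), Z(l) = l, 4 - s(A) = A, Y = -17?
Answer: 2273280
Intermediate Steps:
s(A) = 4 - A
b(B, X) = 9 - 17*B*X (b(B, X) = (-17*B)*X + (4 - 1*(-5)) = -17*B*X + (4 + 5) = -17*B*X + 9 = 9 - 17*B*X)
b(35, 3)*(-1241 - 39) = (9 - 17*35*3)*(-1241 - 39) = (9 - 1785)*(-1280) = -1776*(-1280) = 2273280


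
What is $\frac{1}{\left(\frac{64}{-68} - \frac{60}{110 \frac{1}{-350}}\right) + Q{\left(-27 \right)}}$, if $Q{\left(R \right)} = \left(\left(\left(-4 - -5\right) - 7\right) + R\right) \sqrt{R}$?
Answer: $\frac{6642988}{2290148083} + \frac{3461931 i \sqrt{3}}{2290148083} \approx 0.0029007 + 0.0026183 i$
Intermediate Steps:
$Q{\left(R \right)} = \sqrt{R} \left(-6 + R\right)$ ($Q{\left(R \right)} = \left(\left(\left(-4 + 5\right) - 7\right) + R\right) \sqrt{R} = \left(\left(1 - 7\right) + R\right) \sqrt{R} = \left(-6 + R\right) \sqrt{R} = \sqrt{R} \left(-6 + R\right)$)
$\frac{1}{\left(\frac{64}{-68} - \frac{60}{110 \frac{1}{-350}}\right) + Q{\left(-27 \right)}} = \frac{1}{\left(\frac{64}{-68} - \frac{60}{110 \frac{1}{-350}}\right) + \sqrt{-27} \left(-6 - 27\right)} = \frac{1}{\left(64 \left(- \frac{1}{68}\right) - \frac{60}{110 \left(- \frac{1}{350}\right)}\right) + 3 i \sqrt{3} \left(-33\right)} = \frac{1}{\left(- \frac{16}{17} - \frac{60}{- \frac{11}{35}}\right) - 99 i \sqrt{3}} = \frac{1}{\left(- \frac{16}{17} - - \frac{2100}{11}\right) - 99 i \sqrt{3}} = \frac{1}{\left(- \frac{16}{17} + \frac{2100}{11}\right) - 99 i \sqrt{3}} = \frac{1}{\frac{35524}{187} - 99 i \sqrt{3}}$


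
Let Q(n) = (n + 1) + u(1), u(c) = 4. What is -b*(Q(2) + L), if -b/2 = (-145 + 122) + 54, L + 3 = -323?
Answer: -19778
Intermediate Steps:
L = -326 (L = -3 - 323 = -326)
b = -62 (b = -2*((-145 + 122) + 54) = -2*(-23 + 54) = -2*31 = -62)
Q(n) = 5 + n (Q(n) = (n + 1) + 4 = (1 + n) + 4 = 5 + n)
-b*(Q(2) + L) = -(-62)*((5 + 2) - 326) = -(-62)*(7 - 326) = -(-62)*(-319) = -1*19778 = -19778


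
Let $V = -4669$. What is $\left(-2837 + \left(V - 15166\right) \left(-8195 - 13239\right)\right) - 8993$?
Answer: $425131560$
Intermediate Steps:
$\left(-2837 + \left(V - 15166\right) \left(-8195 - 13239\right)\right) - 8993 = \left(-2837 + \left(-4669 - 15166\right) \left(-8195 - 13239\right)\right) - 8993 = \left(-2837 - -425143390\right) - 8993 = \left(-2837 + 425143390\right) - 8993 = 425140553 - 8993 = 425131560$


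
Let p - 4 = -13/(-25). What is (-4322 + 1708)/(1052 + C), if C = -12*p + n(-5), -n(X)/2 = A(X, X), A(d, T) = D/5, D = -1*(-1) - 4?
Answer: -32675/12487 ≈ -2.6167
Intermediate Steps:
D = -3 (D = 1 - 4 = -3)
A(d, T) = -3/5
p = 113/25 (p = 4 - 13/(-25) = 4 - 13*(-1/25) = 4 + 13/25 = 113/25 ≈ 4.5200)
n(X) = 6/5 (n(X) = -2*(-3/5) = 6/5)
C = -1326/25 (C = -12*113/25 + 6/5 = -1356/25 + 6/5 = -1326/25 ≈ -53.040)
(-4322 + 1708)/(1052 + C) = (-4322 + 1708)/(1052 - 1326/25) = -2614/24974/25 = -2614*25/24974 = -32675/12487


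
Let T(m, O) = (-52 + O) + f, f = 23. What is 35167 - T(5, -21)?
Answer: 35217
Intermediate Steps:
T(m, O) = -29 + O (T(m, O) = (-52 + O) + 23 = -29 + O)
35167 - T(5, -21) = 35167 - (-29 - 21) = 35167 - 1*(-50) = 35167 + 50 = 35217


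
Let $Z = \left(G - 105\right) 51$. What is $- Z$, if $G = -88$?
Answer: $9843$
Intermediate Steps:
$Z = -9843$ ($Z = \left(-88 - 105\right) 51 = \left(-193\right) 51 = -9843$)
$- Z = \left(-1\right) \left(-9843\right) = 9843$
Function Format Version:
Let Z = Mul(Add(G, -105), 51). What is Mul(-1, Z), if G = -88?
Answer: 9843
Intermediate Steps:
Z = -9843 (Z = Mul(Add(-88, -105), 51) = Mul(-193, 51) = -9843)
Mul(-1, Z) = Mul(-1, -9843) = 9843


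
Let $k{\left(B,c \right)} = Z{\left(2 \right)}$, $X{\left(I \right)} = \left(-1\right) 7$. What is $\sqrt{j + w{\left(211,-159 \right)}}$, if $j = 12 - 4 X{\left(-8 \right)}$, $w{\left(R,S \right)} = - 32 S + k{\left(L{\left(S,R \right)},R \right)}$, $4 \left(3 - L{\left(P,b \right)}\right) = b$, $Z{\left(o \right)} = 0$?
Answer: $2 \sqrt{1282} \approx 71.61$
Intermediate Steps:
$X{\left(I \right)} = -7$
$L{\left(P,b \right)} = 3 - \frac{b}{4}$
$k{\left(B,c \right)} = 0$
$w{\left(R,S \right)} = - 32 S$ ($w{\left(R,S \right)} = - 32 S + 0 = - 32 S$)
$j = 40$ ($j = 12 - -28 = 12 + 28 = 40$)
$\sqrt{j + w{\left(211,-159 \right)}} = \sqrt{40 - -5088} = \sqrt{40 + 5088} = \sqrt{5128} = 2 \sqrt{1282}$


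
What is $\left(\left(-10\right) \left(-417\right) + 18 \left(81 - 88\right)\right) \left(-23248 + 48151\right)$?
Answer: $100707732$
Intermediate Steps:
$\left(\left(-10\right) \left(-417\right) + 18 \left(81 - 88\right)\right) \left(-23248 + 48151\right) = \left(4170 + 18 \left(-7\right)\right) 24903 = \left(4170 - 126\right) 24903 = 4044 \cdot 24903 = 100707732$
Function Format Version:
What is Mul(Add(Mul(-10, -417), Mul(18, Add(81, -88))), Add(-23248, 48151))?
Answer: 100707732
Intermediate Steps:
Mul(Add(Mul(-10, -417), Mul(18, Add(81, -88))), Add(-23248, 48151)) = Mul(Add(4170, Mul(18, -7)), 24903) = Mul(Add(4170, -126), 24903) = Mul(4044, 24903) = 100707732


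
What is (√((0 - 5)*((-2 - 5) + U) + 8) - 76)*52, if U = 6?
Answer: -3952 + 52*√13 ≈ -3764.5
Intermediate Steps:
(√((0 - 5)*((-2 - 5) + U) + 8) - 76)*52 = (√((0 - 5)*((-2 - 5) + 6) + 8) - 76)*52 = (√(-5*(-7 + 6) + 8) - 76)*52 = (√(-5*(-1) + 8) - 76)*52 = (√(5 + 8) - 76)*52 = (√13 - 76)*52 = (-76 + √13)*52 = -3952 + 52*√13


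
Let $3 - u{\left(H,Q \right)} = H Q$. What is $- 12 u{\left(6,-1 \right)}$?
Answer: $-108$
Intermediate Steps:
$u{\left(H,Q \right)} = 3 - H Q$
$- 12 u{\left(6,-1 \right)} = - 12 \left(3 - 6 \left(-1\right)\right) = - 12 \left(3 + 6\right) = \left(-12\right) 9 = -108$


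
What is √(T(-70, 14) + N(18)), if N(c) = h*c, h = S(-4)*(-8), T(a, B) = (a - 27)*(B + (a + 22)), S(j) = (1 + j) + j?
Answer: √4306 ≈ 65.620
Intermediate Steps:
S(j) = 1 + 2*j
T(a, B) = (-27 + a)*(22 + B + a) (T(a, B) = (-27 + a)*(B + (22 + a)) = (-27 + a)*(22 + B + a))
h = 56 (h = (1 + 2*(-4))*(-8) = (1 - 8)*(-8) = -7*(-8) = 56)
N(c) = 56*c
√(T(-70, 14) + N(18)) = √((-594 + (-70)² - 27*14 - 5*(-70) + 14*(-70)) + 56*18) = √((-594 + 4900 - 378 + 350 - 980) + 1008) = √(3298 + 1008) = √4306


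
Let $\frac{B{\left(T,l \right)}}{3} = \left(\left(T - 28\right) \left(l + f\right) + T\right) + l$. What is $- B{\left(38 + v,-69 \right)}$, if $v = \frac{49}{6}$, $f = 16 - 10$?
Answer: $3502$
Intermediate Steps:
$f = 6$
$v = \frac{49}{6}$ ($v = 49 \cdot \frac{1}{6} = \frac{49}{6} \approx 8.1667$)
$B{\left(T,l \right)} = 3 T + 3 l + 3 \left(-28 + T\right) \left(6 + l\right)$ ($B{\left(T,l \right)} = 3 \left(\left(\left(T - 28\right) \left(l + 6\right) + T\right) + l\right) = 3 \left(\left(\left(-28 + T\right) \left(6 + l\right) + T\right) + l\right) = 3 \left(\left(T + \left(-28 + T\right) \left(6 + l\right)\right) + l\right) = 3 \left(T + l + \left(-28 + T\right) \left(6 + l\right)\right) = 3 T + 3 l + 3 \left(-28 + T\right) \left(6 + l\right)$)
$- B{\left(38 + v,-69 \right)} = - (-504 - -5589 + 21 \left(38 + \frac{49}{6}\right) + 3 \left(38 + \frac{49}{6}\right) \left(-69\right)) = - (-504 + 5589 + 21 \cdot \frac{277}{6} + 3 \cdot \frac{277}{6} \left(-69\right)) = - (-504 + 5589 + \frac{1939}{2} - \frac{19113}{2}) = \left(-1\right) \left(-3502\right) = 3502$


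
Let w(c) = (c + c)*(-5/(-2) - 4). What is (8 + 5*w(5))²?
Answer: 4489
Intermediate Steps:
w(c) = -3*c (w(c) = (2*c)*(-5*(-½) - 4) = (2*c)*(5/2 - 4) = (2*c)*(-3/2) = -3*c)
(8 + 5*w(5))² = (8 + 5*(-3*5))² = (8 + 5*(-15))² = (8 - 75)² = (-67)² = 4489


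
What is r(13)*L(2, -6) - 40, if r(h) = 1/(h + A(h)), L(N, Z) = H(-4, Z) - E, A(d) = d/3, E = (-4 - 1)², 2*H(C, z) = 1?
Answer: -4307/104 ≈ -41.413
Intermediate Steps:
H(C, z) = ½ (H(C, z) = (½)*1 = ½)
E = 25 (E = (-5)² = 25)
A(d) = d/3 (A(d) = d*(⅓) = d/3)
L(N, Z) = -49/2 (L(N, Z) = ½ - 1*25 = ½ - 25 = -49/2)
r(h) = 3/(4*h) (r(h) = 1/(h + h/3) = 1/(4*h/3) = 3/(4*h))
r(13)*L(2, -6) - 40 = ((¾)/13)*(-49/2) - 40 = ((¾)*(1/13))*(-49/2) - 40 = (3/52)*(-49/2) - 40 = -147/104 - 40 = -4307/104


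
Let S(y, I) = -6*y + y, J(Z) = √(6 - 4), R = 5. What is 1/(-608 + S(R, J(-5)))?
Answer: -1/633 ≈ -0.0015798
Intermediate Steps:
J(Z) = √2
S(y, I) = -5*y
1/(-608 + S(R, J(-5))) = 1/(-608 - 5*5) = 1/(-608 - 25) = 1/(-633) = -1/633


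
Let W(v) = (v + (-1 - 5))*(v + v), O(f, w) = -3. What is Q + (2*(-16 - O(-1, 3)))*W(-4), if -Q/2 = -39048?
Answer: 76016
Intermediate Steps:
Q = 78096 (Q = -2*(-39048) = 78096)
W(v) = 2*v*(-6 + v) (W(v) = (v - 6)*(2*v) = (-6 + v)*(2*v) = 2*v*(-6 + v))
Q + (2*(-16 - O(-1, 3)))*W(-4) = 78096 + (2*(-16 - 1*(-3)))*(2*(-4)*(-6 - 4)) = 78096 + (2*(-16 + 3))*(2*(-4)*(-10)) = 78096 + (2*(-13))*80 = 78096 - 26*80 = 78096 - 2080 = 76016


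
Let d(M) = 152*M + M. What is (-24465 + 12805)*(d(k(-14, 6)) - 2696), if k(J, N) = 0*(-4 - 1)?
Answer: 31435360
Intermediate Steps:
k(J, N) = 0 (k(J, N) = 0*(-5) = 0)
d(M) = 153*M
(-24465 + 12805)*(d(k(-14, 6)) - 2696) = (-24465 + 12805)*(153*0 - 2696) = -11660*(0 - 2696) = -11660*(-2696) = 31435360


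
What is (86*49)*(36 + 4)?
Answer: 168560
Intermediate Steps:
(86*49)*(36 + 4) = 4214*40 = 168560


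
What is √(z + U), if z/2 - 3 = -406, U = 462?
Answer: 2*I*√86 ≈ 18.547*I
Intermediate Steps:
z = -806 (z = 6 + 2*(-406) = 6 - 812 = -806)
√(z + U) = √(-806 + 462) = √(-344) = 2*I*√86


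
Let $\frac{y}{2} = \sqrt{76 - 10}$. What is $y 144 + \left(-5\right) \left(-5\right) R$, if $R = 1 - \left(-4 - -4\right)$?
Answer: $25 + 288 \sqrt{66} \approx 2364.7$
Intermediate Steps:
$y = 2 \sqrt{66}$ ($y = 2 \sqrt{76 - 10} = 2 \sqrt{66} \approx 16.248$)
$R = 1$ ($R = 1 - \left(-4 + 4\right) = 1 - 0 = 1 + 0 = 1$)
$y 144 + \left(-5\right) \left(-5\right) R = 2 \sqrt{66} \cdot 144 + \left(-5\right) \left(-5\right) 1 = 288 \sqrt{66} + 25 \cdot 1 = 288 \sqrt{66} + 25 = 25 + 288 \sqrt{66}$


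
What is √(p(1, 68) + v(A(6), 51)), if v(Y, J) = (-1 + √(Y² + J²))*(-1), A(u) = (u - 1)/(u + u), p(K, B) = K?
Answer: √(72 - 3*√374569)/6 ≈ 7.0001*I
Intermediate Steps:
A(u) = (-1 + u)/(2*u) (A(u) = (-1 + u)/((2*u)) = (-1 + u)*(1/(2*u)) = (-1 + u)/(2*u))
v(Y, J) = 1 - √(J² + Y²) (v(Y, J) = (-1 + √(J² + Y²))*(-1) = 1 - √(J² + Y²))
√(p(1, 68) + v(A(6), 51)) = √(1 + (1 - √(51² + ((½)*(-1 + 6)/6)²))) = √(1 + (1 - √(2601 + ((½)*(⅙)*5)²))) = √(1 + (1 - √(2601 + (5/12)²))) = √(1 + (1 - √(2601 + 25/144))) = √(1 + (1 - √(374569/144))) = √(1 + (1 - √374569/12)) = √(2 - √374569/12)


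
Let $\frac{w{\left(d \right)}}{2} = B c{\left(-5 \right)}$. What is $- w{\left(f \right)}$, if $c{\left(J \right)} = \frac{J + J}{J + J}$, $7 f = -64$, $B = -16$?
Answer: $32$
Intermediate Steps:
$f = - \frac{64}{7}$ ($f = \frac{1}{7} \left(-64\right) = - \frac{64}{7} \approx -9.1429$)
$c{\left(J \right)} = 1$ ($c{\left(J \right)} = \frac{2 J}{2 J} = 2 J \frac{1}{2 J} = 1$)
$w{\left(d \right)} = -32$ ($w{\left(d \right)} = 2 \left(\left(-16\right) 1\right) = 2 \left(-16\right) = -32$)
$- w{\left(f \right)} = \left(-1\right) \left(-32\right) = 32$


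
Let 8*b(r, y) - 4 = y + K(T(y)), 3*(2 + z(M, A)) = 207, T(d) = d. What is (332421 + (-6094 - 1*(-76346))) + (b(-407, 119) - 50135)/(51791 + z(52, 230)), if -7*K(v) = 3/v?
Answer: 8697255669937/21598857 ≈ 4.0267e+5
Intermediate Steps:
K(v) = -3/(7*v)
z(M, A) = 67 (z(M, A) = -2 + (⅓)*207 = -2 + 69 = 67)
b(r, y) = ½ - 3/(56*y) + y/8 (b(r, y) = ½ + (y - 3/(7*y))/8 = ½ + (-3/(56*y) + y/8) = ½ - 3/(56*y) + y/8)
(332421 + (-6094 - 1*(-76346))) + (b(-407, 119) - 50135)/(51791 + z(52, 230)) = (332421 + (-6094 - 1*(-76346))) + ((1/56)*(-3 + 7*119*(4 + 119))/119 - 50135)/(51791 + 67) = (332421 + (-6094 + 76346)) + ((1/56)*(1/119)*(-3 + 7*119*123) - 50135)/51858 = (332421 + 70252) + ((1/56)*(1/119)*(-3 + 102459) - 50135)*(1/51858) = 402673 + ((1/56)*(1/119)*102456 - 50135)*(1/51858) = 402673 + (12807/833 - 50135)*(1/51858) = 402673 - 41749648/833*1/51858 = 402673 - 20874824/21598857 = 8697255669937/21598857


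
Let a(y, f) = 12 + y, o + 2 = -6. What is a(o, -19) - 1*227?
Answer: -223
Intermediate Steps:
o = -8 (o = -2 - 6 = -8)
a(o, -19) - 1*227 = (12 - 8) - 1*227 = 4 - 227 = -223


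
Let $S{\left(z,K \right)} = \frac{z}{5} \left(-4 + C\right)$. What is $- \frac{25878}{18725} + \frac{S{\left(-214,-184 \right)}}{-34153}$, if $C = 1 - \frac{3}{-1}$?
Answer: $- \frac{25878}{18725} \approx -1.382$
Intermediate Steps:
$C = 4$ ($C = 1 - -3 = 1 + 3 = 4$)
$S{\left(z,K \right)} = 0$ ($S{\left(z,K \right)} = \frac{z}{5} \left(-4 + 4\right) = z \frac{1}{5} \cdot 0 = \frac{z}{5} \cdot 0 = 0$)
$- \frac{25878}{18725} + \frac{S{\left(-214,-184 \right)}}{-34153} = - \frac{25878}{18725} + \frac{0}{-34153} = \left(-25878\right) \frac{1}{18725} + 0 \left(- \frac{1}{34153}\right) = - \frac{25878}{18725} + 0 = - \frac{25878}{18725}$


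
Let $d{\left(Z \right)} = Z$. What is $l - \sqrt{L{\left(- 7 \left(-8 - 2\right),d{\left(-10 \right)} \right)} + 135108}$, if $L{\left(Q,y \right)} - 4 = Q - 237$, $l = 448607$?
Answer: $448607 - \sqrt{134945} \approx 4.4824 \cdot 10^{5}$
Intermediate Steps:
$L{\left(Q,y \right)} = -233 + Q$ ($L{\left(Q,y \right)} = 4 + \left(Q - 237\right) = 4 + \left(-237 + Q\right) = -233 + Q$)
$l - \sqrt{L{\left(- 7 \left(-8 - 2\right),d{\left(-10 \right)} \right)} + 135108} = 448607 - \sqrt{\left(-233 - 7 \left(-8 - 2\right)\right) + 135108} = 448607 - \sqrt{\left(-233 - -70\right) + 135108} = 448607 - \sqrt{\left(-233 + 70\right) + 135108} = 448607 - \sqrt{-163 + 135108} = 448607 - \sqrt{134945}$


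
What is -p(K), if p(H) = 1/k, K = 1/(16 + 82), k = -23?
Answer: 1/23 ≈ 0.043478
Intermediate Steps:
K = 1/98 ≈ 0.010204
p(H) = -1/23 (p(H) = 1/(-23) = -1/23)
-p(K) = -1*(-1/23) = 1/23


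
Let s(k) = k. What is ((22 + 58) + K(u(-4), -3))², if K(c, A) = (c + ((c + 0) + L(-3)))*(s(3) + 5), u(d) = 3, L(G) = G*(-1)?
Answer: 23104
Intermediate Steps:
L(G) = -G
K(c, A) = 24 + 16*c (K(c, A) = (c + ((c + 0) - 1*(-3)))*(3 + 5) = (c + (c + 3))*8 = (c + (3 + c))*8 = (3 + 2*c)*8 = 24 + 16*c)
((22 + 58) + K(u(-4), -3))² = ((22 + 58) + (24 + 16*3))² = (80 + (24 + 48))² = (80 + 72)² = 152² = 23104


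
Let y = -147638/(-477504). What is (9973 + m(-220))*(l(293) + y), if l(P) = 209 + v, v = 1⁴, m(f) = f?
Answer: 163238363489/79584 ≈ 2.0511e+6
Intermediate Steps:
y = 73819/238752 (y = -147638*(-1/477504) = 73819/238752 ≈ 0.30919)
v = 1
l(P) = 210 (l(P) = 209 + 1 = 210)
(9973 + m(-220))*(l(293) + y) = (9973 - 220)*(210 + 73819/238752) = 9753*(50211739/238752) = 163238363489/79584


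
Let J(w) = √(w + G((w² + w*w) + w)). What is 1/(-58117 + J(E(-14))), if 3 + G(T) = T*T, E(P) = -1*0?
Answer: -58117/3377585692 - I*√3/3377585692 ≈ -1.7207e-5 - 5.1281e-10*I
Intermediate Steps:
E(P) = 0
G(T) = -3 + T² (G(T) = -3 + T*T = -3 + T²)
J(w) = √(-3 + w + (w + 2*w²)²) (J(w) = √(w + (-3 + ((w² + w*w) + w)²)) = √(w + (-3 + ((w² + w²) + w)²)) = √(w + (-3 + (2*w² + w)²)) = √(w + (-3 + (w + 2*w²)²)) = √(-3 + w + (w + 2*w²)²))
1/(-58117 + J(E(-14))) = 1/(-58117 + √(-3 + 0 + 0²*(1 + 2*0)²)) = 1/(-58117 + √(-3 + 0 + 0*(1 + 0)²)) = 1/(-58117 + √(-3 + 0 + 0*1²)) = 1/(-58117 + √(-3 + 0 + 0*1)) = 1/(-58117 + √(-3 + 0 + 0)) = 1/(-58117 + √(-3)) = 1/(-58117 + I*√3)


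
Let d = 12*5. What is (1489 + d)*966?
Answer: 1496334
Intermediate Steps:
d = 60
(1489 + d)*966 = (1489 + 60)*966 = 1549*966 = 1496334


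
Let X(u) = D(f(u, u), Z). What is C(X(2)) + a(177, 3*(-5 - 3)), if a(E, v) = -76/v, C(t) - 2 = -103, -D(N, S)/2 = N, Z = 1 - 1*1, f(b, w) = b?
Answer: -587/6 ≈ -97.833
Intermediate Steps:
Z = 0 (Z = 1 - 1 = 0)
D(N, S) = -2*N
X(u) = -2*u
C(t) = -101 (C(t) = 2 - 103 = -101)
C(X(2)) + a(177, 3*(-5 - 3)) = -101 - 76*1/(3*(-5 - 3)) = -101 - 76/(3*(-8)) = -101 - 76/(-24) = -101 - 76*(-1/24) = -101 + 19/6 = -587/6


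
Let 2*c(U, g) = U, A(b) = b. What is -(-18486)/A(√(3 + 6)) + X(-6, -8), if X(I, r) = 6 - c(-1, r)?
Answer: 12337/2 ≈ 6168.5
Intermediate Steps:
c(U, g) = U/2
X(I, r) = 13/2 (X(I, r) = 6 - (-1)/2 = 6 - 1*(-½) = 6 + ½ = 13/2)
-(-18486)/A(√(3 + 6)) + X(-6, -8) = -(-18486)/(√(3 + 6)) + 13/2 = -(-18486)/(√9) + 13/2 = -(-18486)/3 + 13/2 = -158*(-39) + 13/2 = 6162 + 13/2 = 12337/2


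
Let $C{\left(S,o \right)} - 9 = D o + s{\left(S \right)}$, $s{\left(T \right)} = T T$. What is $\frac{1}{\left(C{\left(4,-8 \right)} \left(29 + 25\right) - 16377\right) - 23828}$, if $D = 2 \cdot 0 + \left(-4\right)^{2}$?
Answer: $- \frac{1}{45767} \approx -2.185 \cdot 10^{-5}$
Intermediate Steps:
$s{\left(T \right)} = T^{2}$
$D = 16$ ($D = 0 + 16 = 16$)
$C{\left(S,o \right)} = 9 + S^{2} + 16 o$ ($C{\left(S,o \right)} = 9 + \left(16 o + S^{2}\right) = 9 + \left(S^{2} + 16 o\right) = 9 + S^{2} + 16 o$)
$\frac{1}{\left(C{\left(4,-8 \right)} \left(29 + 25\right) - 16377\right) - 23828} = \frac{1}{\left(\left(9 + 4^{2} + 16 \left(-8\right)\right) \left(29 + 25\right) - 16377\right) - 23828} = \frac{1}{\left(\left(9 + 16 - 128\right) 54 - 16377\right) - 23828} = \frac{1}{\left(\left(-103\right) 54 - 16377\right) - 23828} = \frac{1}{\left(-5562 - 16377\right) - 23828} = \frac{1}{-21939 - 23828} = \frac{1}{-45767} = - \frac{1}{45767}$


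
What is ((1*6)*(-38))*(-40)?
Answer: 9120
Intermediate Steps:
((1*6)*(-38))*(-40) = (6*(-38))*(-40) = -228*(-40) = 9120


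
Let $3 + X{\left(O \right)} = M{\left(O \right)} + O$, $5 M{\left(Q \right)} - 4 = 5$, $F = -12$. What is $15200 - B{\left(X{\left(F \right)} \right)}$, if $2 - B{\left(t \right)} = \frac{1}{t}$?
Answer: $\frac{1003063}{66} \approx 15198.0$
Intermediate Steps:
$M{\left(Q \right)} = \frac{9}{5}$ ($M{\left(Q \right)} = \frac{4}{5} + \frac{1}{5} \cdot 5 = \frac{4}{5} + 1 = \frac{9}{5}$)
$X{\left(O \right)} = - \frac{6}{5} + O$ ($X{\left(O \right)} = -3 + \left(\frac{9}{5} + O\right) = - \frac{6}{5} + O$)
$B{\left(t \right)} = 2 - \frac{1}{t}$
$15200 - B{\left(X{\left(F \right)} \right)} = 15200 - \left(2 - \frac{1}{- \frac{6}{5} - 12}\right) = 15200 - \left(2 - \frac{1}{- \frac{66}{5}}\right) = 15200 - \left(2 - - \frac{5}{66}\right) = 15200 - \left(2 + \frac{5}{66}\right) = 15200 - \frac{137}{66} = \frac{1003063}{66}$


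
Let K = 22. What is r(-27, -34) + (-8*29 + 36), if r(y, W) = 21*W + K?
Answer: -888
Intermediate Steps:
r(y, W) = 22 + 21*W (r(y, W) = 21*W + 22 = 22 + 21*W)
r(-27, -34) + (-8*29 + 36) = (22 + 21*(-34)) + (-8*29 + 36) = (22 - 714) + (-232 + 36) = -692 - 196 = -888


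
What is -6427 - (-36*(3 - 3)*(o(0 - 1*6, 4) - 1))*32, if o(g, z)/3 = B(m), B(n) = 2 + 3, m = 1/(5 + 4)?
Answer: -6427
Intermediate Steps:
m = ⅑ (m = 1/9 = ⅑ ≈ 0.11111)
B(n) = 5
o(g, z) = 15 (o(g, z) = 3*5 = 15)
-6427 - (-36*(3 - 3)*(o(0 - 1*6, 4) - 1))*32 = -6427 - (-36*(3 - 3)*(15 - 1))*32 = -6427 - (-0*14)*32 = -6427 - (-36*0)*32 = -6427 - 0*32 = -6427 - 1*0 = -6427 + 0 = -6427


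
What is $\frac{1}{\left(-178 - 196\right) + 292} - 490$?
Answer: $- \frac{40181}{82} \approx -490.01$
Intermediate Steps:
$\frac{1}{\left(-178 - 196\right) + 292} - 490 = \frac{1}{-374 + 292} - 490 = \frac{1}{-82} - 490 = - \frac{1}{82} - 490 = - \frac{40181}{82}$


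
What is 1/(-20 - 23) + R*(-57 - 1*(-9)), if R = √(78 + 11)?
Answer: -1/43 - 48*√89 ≈ -452.85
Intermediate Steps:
R = √89 ≈ 9.4340
1/(-20 - 23) + R*(-57 - 1*(-9)) = 1/(-20 - 23) + √89*(-57 - 1*(-9)) = 1/(-43) + √89*(-57 + 9) = -1/43 + √89*(-48) = -1/43 - 48*√89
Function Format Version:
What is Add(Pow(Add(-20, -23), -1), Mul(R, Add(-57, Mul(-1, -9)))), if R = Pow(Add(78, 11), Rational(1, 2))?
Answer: Add(Rational(-1, 43), Mul(-48, Pow(89, Rational(1, 2)))) ≈ -452.85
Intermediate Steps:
R = Pow(89, Rational(1, 2)) ≈ 9.4340
Add(Pow(Add(-20, -23), -1), Mul(R, Add(-57, Mul(-1, -9)))) = Add(Pow(Add(-20, -23), -1), Mul(Pow(89, Rational(1, 2)), Add(-57, Mul(-1, -9)))) = Add(Pow(-43, -1), Mul(Pow(89, Rational(1, 2)), Add(-57, 9))) = Add(Rational(-1, 43), Mul(Pow(89, Rational(1, 2)), -48)) = Add(Rational(-1, 43), Mul(-48, Pow(89, Rational(1, 2))))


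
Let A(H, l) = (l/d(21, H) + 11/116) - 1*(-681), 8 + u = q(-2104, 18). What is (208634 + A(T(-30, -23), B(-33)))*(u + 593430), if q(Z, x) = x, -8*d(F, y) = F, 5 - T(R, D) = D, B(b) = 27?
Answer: 25214598721800/203 ≈ 1.2421e+11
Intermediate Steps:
T(R, D) = 5 - D
d(F, y) = -F/8
u = 10 (u = -8 + 18 = 10)
A(H, l) = 79007/116 - 8*l/21 (A(H, l) = (l/((-⅛*21)) + 11/116) - 1*(-681) = (l/(-21/8) + 11*(1/116)) + 681 = (l*(-8/21) + 11/116) + 681 = (-8*l/21 + 11/116) + 681 = (11/116 - 8*l/21) + 681 = 79007/116 - 8*l/21)
(208634 + A(T(-30, -23), B(-33)))*(u + 593430) = (208634 + (79007/116 - 8/21*27))*(10 + 593430) = (208634 + (79007/116 - 72/7))*593440 = (208634 + 544697/812)*593440 = (169955505/812)*593440 = 25214598721800/203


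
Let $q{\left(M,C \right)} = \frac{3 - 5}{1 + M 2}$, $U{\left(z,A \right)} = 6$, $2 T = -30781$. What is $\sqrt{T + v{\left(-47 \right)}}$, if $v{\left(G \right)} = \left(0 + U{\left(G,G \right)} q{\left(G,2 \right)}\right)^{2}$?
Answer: $\frac{i \sqrt{59161018}}{62} \approx 124.06 i$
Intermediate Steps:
$T = - \frac{30781}{2}$ ($T = \frac{1}{2} \left(-30781\right) = - \frac{30781}{2} \approx -15391.0$)
$q{\left(M,C \right)} = - \frac{2}{1 + 2 M}$
$v{\left(G \right)} = \frac{144}{\left(1 + 2 G\right)^{2}}$ ($v{\left(G \right)} = \left(0 + 6 \left(- \frac{2}{1 + 2 G}\right)\right)^{2} = \left(0 - \frac{12}{1 + 2 G}\right)^{2} = \left(- \frac{12}{1 + 2 G}\right)^{2} = \frac{144}{\left(1 + 2 G\right)^{2}}$)
$\sqrt{T + v{\left(-47 \right)}} = \sqrt{- \frac{30781}{2} + \frac{144}{\left(1 + 2 \left(-47\right)\right)^{2}}} = \sqrt{- \frac{30781}{2} + \frac{144}{\left(1 - 94\right)^{2}}} = \sqrt{- \frac{30781}{2} + \frac{144}{8649}} = \sqrt{- \frac{30781}{2} + 144 \cdot \frac{1}{8649}} = \sqrt{- \frac{30781}{2} + \frac{16}{961}} = \sqrt{- \frac{29580509}{1922}} = \frac{i \sqrt{59161018}}{62}$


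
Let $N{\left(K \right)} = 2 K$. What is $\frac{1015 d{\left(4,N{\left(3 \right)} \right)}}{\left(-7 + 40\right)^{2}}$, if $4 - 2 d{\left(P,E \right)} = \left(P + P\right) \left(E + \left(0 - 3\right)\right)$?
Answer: $- \frac{10150}{1089} \approx -9.3205$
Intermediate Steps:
$d{\left(P,E \right)} = 2 - P \left(-3 + E\right)$ ($d{\left(P,E \right)} = 2 - \frac{\left(P + P\right) \left(E + \left(0 - 3\right)\right)}{2} = 2 - \frac{2 P \left(E + \left(0 - 3\right)\right)}{2} = 2 - \frac{2 P \left(E - 3\right)}{2} = 2 - \frac{2 P \left(-3 + E\right)}{2} = 2 - P \left(-3 + E\right)$)
$\frac{1015 d{\left(4,N{\left(3 \right)} \right)}}{\left(-7 + 40\right)^{2}} = \frac{1015 \left(2 + 3 \cdot 4 - 2 \cdot 3 \cdot 4\right)}{\left(-7 + 40\right)^{2}} = \frac{1015 \left(2 + 12 - 6 \cdot 4\right)}{33^{2}} = \frac{1015 \left(2 + 12 - 24\right)}{1089} = 1015 \left(-10\right) \frac{1}{1089} = \left(-10150\right) \frac{1}{1089} = - \frac{10150}{1089}$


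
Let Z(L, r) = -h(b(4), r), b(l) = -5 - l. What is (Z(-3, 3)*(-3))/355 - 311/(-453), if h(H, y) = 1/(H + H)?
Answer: 73553/107210 ≈ 0.68606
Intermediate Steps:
h(H, y) = 1/(2*H)
Z(L, r) = 1/18 (Z(L, r) = -1/(2*(-5 - 1*4)) = -1/(2*(-5 - 4)) = -1/(2*(-9)) = -(-1)/(2*9) = -1*(-1/18) = 1/18)
(Z(-3, 3)*(-3))/355 - 311/(-453) = ((1/18)*(-3))/355 - 311/(-453) = -1/6*1/355 - 311*(-1/453) = -1/2130 + 311/453 = 73553/107210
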